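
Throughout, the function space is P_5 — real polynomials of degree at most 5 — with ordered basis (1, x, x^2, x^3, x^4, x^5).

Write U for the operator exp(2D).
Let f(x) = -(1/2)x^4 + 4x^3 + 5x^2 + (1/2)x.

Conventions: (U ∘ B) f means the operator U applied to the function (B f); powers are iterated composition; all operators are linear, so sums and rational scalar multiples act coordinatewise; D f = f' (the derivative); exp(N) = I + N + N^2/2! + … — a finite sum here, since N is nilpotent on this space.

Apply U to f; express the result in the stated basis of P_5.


the image equals g(x) = -(1/2)x^4 + 17x^2 + (105/2)x + 45

order-1 term: -4x^3 + 24x^2 + 20x + 1
order-2 term: -12x^2 + 48x + 20
order-3 term: -16x + 32
order-4 term: -8
the series for exp(2D) f terminates at order 4
exp(2D) f = -(1/2)x^4 + 17x^2 + (105/2)x + 45


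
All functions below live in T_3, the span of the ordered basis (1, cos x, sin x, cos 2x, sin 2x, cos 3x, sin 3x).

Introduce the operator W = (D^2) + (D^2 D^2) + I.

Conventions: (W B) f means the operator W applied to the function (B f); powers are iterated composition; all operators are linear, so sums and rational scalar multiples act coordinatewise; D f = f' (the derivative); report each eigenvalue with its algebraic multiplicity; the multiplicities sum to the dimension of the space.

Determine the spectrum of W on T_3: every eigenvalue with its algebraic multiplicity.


image of 1: 1
image of cos x: cos x
image of sin x: sin x
image of cos 2x: 13cos 2x
image of sin 2x: 13sin 2x
image of cos 3x: 73cos 3x
image of sin 3x: 73sin 3x
the matrix is diagonal; its diagonal is (1, 1, 1, 13, 13, 73, 73)
for a triangular matrix the eigenvalues are the diagonal entries, with algebraic multiplicity their repetition count

λ = 1 (multiplicity 3), λ = 13 (multiplicity 2), λ = 73 (multiplicity 2)


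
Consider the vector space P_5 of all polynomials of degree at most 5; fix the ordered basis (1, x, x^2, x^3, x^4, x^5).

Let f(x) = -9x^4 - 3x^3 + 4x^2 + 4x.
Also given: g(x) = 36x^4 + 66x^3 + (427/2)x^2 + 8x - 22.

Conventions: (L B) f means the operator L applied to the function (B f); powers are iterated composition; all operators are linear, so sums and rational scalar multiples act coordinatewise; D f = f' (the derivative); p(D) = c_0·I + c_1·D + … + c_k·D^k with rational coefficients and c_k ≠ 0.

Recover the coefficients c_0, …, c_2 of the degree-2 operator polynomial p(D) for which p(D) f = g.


D^0 f = -9x^4 - 3x^3 + 4x^2 + 4x
D^1 f = -36x^3 - 9x^2 + 8x + 4
D^2 f = -108x^2 - 18x + 8
matching coefficients of g against c_0 f + c_1 Df + … from the top degree down determines the c_i
solution: c_0 = -4, c_1 = -3/2, c_2 = -2

c_0 = -4, c_1 = -3/2, c_2 = -2


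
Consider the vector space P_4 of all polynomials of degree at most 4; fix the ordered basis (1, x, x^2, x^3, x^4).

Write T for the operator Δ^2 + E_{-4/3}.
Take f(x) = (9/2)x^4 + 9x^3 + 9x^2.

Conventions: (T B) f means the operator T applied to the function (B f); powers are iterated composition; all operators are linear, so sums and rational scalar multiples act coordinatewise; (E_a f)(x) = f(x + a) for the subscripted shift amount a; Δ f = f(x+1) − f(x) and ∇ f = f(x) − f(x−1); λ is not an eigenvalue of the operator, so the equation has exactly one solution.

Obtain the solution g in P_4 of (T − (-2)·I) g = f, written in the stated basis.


write g with unknown coordinates in the stated basis and equate coefficients in (T − (-2)·I) g = f
solving from the highest basis element down gives g = (3/2)x^4 + (17/3)x^3 - (7/9)x^2 - (2378/81)x - 20051/729
check: T g = (3/2)x^4 - (7/3)x^3 + (95/9)x^2 + (4756/81)x + 40102/729
so T g − (-2)·g = (9/2)x^4 + 9x^3 + 9x^2 = f ✓

g(x) = (3/2)x^4 + (17/3)x^3 - (7/9)x^2 - (2378/81)x - 20051/729


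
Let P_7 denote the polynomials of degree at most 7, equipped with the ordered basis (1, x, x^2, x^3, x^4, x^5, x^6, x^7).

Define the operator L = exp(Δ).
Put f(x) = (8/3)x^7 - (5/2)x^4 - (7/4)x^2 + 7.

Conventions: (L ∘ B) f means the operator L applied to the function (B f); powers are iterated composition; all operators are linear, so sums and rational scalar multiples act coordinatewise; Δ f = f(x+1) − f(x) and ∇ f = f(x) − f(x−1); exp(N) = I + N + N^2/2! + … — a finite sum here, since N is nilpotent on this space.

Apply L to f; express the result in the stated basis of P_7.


the result is g(x) = (8/3)x^7 + (56/3)x^6 + 112x^5 + (2785/6)x^4 + 1390x^3 + (11521/4)x^2 + (22415/6)x + 6914/3

order-1 term: (56/3)x^6 + 56x^5 + (280/3)x^4 + (250/3)x^3 + 41x^2 + (31/6)x - 19/12
order-2 term: 56x^5 + 280x^4 + (1960/3)x^3 + 825x^2 + (1646/3)x + 595/4
order-3 term: (280/3)x^4 + 560x^3 + 1400x^2 + 1670x + 2363/3
order-4 term: (280/3)x^3 + 560x^2 + (3640/3)x + 5585/6
order-5 term: 56x^2 + 280x + 1120/3
order-6 term: (56/3)x + 56
order-7 term: 8/3
the series for exp(Δ) f terminates at order 7
exp(Δ) f = (8/3)x^7 + (56/3)x^6 + 112x^5 + (2785/6)x^4 + 1390x^3 + (11521/4)x^2 + (22415/6)x + 6914/3


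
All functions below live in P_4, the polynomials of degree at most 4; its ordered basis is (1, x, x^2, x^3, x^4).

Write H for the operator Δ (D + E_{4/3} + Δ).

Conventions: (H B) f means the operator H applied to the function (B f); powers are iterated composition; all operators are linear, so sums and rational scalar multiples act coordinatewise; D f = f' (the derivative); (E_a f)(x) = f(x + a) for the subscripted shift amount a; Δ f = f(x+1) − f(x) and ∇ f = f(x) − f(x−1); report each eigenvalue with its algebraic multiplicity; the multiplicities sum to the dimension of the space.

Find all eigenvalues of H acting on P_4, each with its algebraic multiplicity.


λ = 0 (multiplicity 5)

image of 1: 0
image of x: 1
image of x^2: 2x + 23/3
image of x^3: 3x^2 + 23x + 58/3
image of x^4: 4x^3 + 46x^2 + (232/3)x + 1201/27
the matrix is upper triangular; its diagonal is (0, 0, 0, 0, 0)
for a triangular matrix the eigenvalues are the diagonal entries, with algebraic multiplicity their repetition count


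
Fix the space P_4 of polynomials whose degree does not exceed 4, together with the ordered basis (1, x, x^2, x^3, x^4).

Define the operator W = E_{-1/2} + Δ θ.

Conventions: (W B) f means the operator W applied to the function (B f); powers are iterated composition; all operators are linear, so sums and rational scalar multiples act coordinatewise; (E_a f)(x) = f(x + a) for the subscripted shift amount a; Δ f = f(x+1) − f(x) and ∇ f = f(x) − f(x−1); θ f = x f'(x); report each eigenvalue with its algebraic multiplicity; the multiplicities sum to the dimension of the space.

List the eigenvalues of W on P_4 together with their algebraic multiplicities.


image of 1: 1
image of x: x + 1/2
image of x^2: x^2 + 3x + 9/4
image of x^3: x^3 + (15/2)x^2 + (39/4)x + 23/8
image of x^4: x^4 + 14x^3 + (51/2)x^2 + (31/2)x + 65/16
the matrix is upper triangular; its diagonal is (1, 1, 1, 1, 1)
for a triangular matrix the eigenvalues are the diagonal entries, with algebraic multiplicity their repetition count

λ = 1 (multiplicity 5)


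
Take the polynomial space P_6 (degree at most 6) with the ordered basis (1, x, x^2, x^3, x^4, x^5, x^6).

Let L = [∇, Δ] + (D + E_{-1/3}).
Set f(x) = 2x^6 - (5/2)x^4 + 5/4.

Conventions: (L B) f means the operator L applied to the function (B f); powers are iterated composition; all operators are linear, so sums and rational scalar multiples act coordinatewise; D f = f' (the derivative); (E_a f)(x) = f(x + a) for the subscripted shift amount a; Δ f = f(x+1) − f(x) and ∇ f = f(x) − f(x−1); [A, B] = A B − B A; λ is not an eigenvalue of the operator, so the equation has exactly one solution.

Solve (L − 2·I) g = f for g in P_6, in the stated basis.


the image equals g(x) = -2x^6 - 8x^5 - (55/2)x^4 - (2180/27)x^3 - (1595/9)x^2 - (21026/81)x - 185957/972

write g with unknown coordinates in the stated basis and equate coefficients in (L − 2·I) g = f
solving from the highest basis element down gives g = -2x^6 - 8x^5 - (55/2)x^4 - (2180/27)x^3 - (1595/9)x^2 - (21026/81)x - 185957/972
check: L g = -2x^6 - 16x^5 - (115/2)x^4 - (4360/27)x^3 - (3190/9)x^2 - (42052/81)x - 370699/972
so L g − 2·g = 2x^6 - (5/2)x^4 + 5/4 = f ✓


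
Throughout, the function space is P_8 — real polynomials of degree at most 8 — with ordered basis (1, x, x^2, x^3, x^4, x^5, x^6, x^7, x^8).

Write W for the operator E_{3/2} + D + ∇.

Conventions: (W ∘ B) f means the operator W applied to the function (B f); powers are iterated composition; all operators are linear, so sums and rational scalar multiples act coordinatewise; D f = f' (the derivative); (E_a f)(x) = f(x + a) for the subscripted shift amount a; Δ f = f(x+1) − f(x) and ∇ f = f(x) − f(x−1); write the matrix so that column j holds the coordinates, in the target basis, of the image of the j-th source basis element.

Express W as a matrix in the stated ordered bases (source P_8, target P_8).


the matrix is [[1, 7/2, 5/4, 35/8, 65/16, 275/32, 665/64, 2315/128, 6305/256]; [0, 1, 7, 15/4, 35/2, 325/16, 825/16, 4655/64, 2315/16]; [0, 0, 1, 21/2, 15/2, 175/4, 975/16, 5775/32, 4655/16]; [0, 0, 0, 1, 14, 25/2, 175/2, 2275/16, 1925/4]; [0, 0, 0, 0, 1, 35/2, 75/4, 1225/8, 2275/8]; [0, 0, 0, 0, 0, 1, 21, 105/4, 245]; [0, 0, 0, 0, 0, 0, 1, 49/2, 35]; [0, 0, 0, 0, 0, 0, 0, 1, 28]; [0, 0, 0, 0, 0, 0, 0, 0, 1]] (rows listed top to bottom)

image of 1: 1
image of x: x + 7/2
image of x^2: x^2 + 7x + 5/4
image of x^3: x^3 + (21/2)x^2 + (15/4)x + 35/8
image of x^4: x^4 + 14x^3 + (15/2)x^2 + (35/2)x + 65/16
image of x^5: x^5 + (35/2)x^4 + (25/2)x^3 + (175/4)x^2 + (325/16)x + 275/32
image of x^6: x^6 + 21x^5 + (75/4)x^4 + (175/2)x^3 + (975/16)x^2 + (825/16)x + 665/64
image of x^7: x^7 + (49/2)x^6 + (105/4)x^5 + (1225/8)x^4 + (2275/16)x^3 + (5775/32)x^2 + (4655/64)x + 2315/128
image of x^8: x^8 + 28x^7 + 35x^6 + 245x^5 + (2275/8)x^4 + (1925/4)x^3 + (4655/16)x^2 + (2315/16)x + 6305/256
each image's coordinates form column j of the matrix


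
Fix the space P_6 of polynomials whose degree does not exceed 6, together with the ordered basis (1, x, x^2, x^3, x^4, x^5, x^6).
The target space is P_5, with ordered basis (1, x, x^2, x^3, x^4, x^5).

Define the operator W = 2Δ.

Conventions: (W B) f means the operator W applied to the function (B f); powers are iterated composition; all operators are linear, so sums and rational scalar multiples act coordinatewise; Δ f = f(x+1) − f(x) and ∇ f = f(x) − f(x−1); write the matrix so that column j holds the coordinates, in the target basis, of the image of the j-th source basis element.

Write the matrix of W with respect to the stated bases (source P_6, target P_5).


the matrix is [[0, 2, 2, 2, 2, 2, 2]; [0, 0, 4, 6, 8, 10, 12]; [0, 0, 0, 6, 12, 20, 30]; [0, 0, 0, 0, 8, 20, 40]; [0, 0, 0, 0, 0, 10, 30]; [0, 0, 0, 0, 0, 0, 12]] (rows listed top to bottom)

image of 1: 0
image of x: 2
image of x^2: 4x + 2
image of x^3: 6x^2 + 6x + 2
image of x^4: 8x^3 + 12x^2 + 8x + 2
image of x^5: 10x^4 + 20x^3 + 20x^2 + 10x + 2
image of x^6: 12x^5 + 30x^4 + 40x^3 + 30x^2 + 12x + 2
each image's coordinates form column j of the matrix


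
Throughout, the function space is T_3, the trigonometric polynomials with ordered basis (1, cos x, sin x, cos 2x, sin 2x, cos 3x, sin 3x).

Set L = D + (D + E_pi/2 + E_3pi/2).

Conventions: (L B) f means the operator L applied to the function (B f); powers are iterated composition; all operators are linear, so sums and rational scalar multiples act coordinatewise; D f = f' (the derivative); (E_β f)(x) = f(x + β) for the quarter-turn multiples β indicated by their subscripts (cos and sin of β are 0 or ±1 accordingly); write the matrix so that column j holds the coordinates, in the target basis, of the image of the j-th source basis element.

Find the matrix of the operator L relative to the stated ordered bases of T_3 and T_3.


the matrix is [[2, 0, 0, 0, 0, 0, 0]; [0, 0, 2, 0, 0, 0, 0]; [0, -2, 0, 0, 0, 0, 0]; [0, 0, 0, -2, 4, 0, 0]; [0, 0, 0, -4, -2, 0, 0]; [0, 0, 0, 0, 0, 0, 6]; [0, 0, 0, 0, 0, -6, 0]] (rows listed top to bottom)

image of 1: 2
image of cos x: -2sin x
image of sin x: 2cos x
image of cos 2x: -2cos 2x - 4sin 2x
image of sin 2x: 4cos 2x - 2sin 2x
image of cos 3x: -6sin 3x
image of sin 3x: 6cos 3x
each image's coordinates form column j of the matrix


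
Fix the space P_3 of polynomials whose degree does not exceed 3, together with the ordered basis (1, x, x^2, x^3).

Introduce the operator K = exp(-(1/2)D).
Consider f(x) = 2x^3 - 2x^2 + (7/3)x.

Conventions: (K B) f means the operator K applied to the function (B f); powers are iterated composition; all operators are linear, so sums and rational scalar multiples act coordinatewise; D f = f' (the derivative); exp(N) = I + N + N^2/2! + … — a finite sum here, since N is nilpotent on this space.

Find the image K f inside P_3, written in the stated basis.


order-1 term: -3x^2 + 2x - 7/6
order-2 term: (3/2)x - 1/2
order-3 term: -1/4
the series for exp(-(1/2)D) f terminates at order 3
exp(-(1/2)D) f = 2x^3 - 5x^2 + (35/6)x - 23/12

the result is g(x) = 2x^3 - 5x^2 + (35/6)x - 23/12


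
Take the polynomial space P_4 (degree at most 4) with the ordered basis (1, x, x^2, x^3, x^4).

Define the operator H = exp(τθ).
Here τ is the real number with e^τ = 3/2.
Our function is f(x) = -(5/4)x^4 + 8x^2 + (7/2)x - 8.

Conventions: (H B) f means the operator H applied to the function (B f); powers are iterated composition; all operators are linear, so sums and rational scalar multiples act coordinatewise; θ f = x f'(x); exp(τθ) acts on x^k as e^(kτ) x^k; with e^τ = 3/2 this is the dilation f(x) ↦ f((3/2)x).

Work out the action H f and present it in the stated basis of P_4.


the image equals g(x) = -(405/64)x^4 + 18x^2 + (21/4)x - 8

exp(τθ) x^k = e^(kτ) x^k; with e^τ = 3/2 this sends x^k to (3/2)^k x^k
x ↦ 3/2 x
x^2 ↦ 9/4 x^2
x^4 ↦ 81/16 x^4
applying this coordinatewise to f: exp(τθ) f = -(405/64)x^4 + 18x^2 + (21/4)x - 8


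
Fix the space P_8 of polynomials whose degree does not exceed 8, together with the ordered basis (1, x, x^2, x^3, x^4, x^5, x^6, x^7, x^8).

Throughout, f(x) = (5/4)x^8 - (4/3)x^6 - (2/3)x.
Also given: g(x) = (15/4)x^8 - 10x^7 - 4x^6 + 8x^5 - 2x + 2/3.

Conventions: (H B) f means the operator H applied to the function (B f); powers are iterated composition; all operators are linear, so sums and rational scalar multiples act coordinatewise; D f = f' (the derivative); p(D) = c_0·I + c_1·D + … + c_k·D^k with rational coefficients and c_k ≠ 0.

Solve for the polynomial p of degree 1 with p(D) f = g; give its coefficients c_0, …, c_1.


p(D) = 3·I − D, i.e. c_0 = 3, c_1 = -1

D^0 f = (5/4)x^8 - (4/3)x^6 - (2/3)x
D^1 f = 10x^7 - 8x^5 - 2/3
matching coefficients of g against c_0 f + c_1 Df + … from the top degree down determines the c_i
solution: c_0 = 3, c_1 = -1


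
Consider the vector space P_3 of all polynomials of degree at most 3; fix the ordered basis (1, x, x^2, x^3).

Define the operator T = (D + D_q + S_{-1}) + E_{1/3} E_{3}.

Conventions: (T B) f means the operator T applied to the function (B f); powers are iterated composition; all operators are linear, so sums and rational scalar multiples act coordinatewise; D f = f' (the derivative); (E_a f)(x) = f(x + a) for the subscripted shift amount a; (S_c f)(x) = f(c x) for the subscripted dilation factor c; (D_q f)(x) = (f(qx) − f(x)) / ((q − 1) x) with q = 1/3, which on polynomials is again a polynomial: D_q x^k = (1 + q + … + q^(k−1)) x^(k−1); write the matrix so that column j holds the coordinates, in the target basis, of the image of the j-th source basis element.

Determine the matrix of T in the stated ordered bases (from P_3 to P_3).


the matrix is [[2, 16/3, 100/9, 1000/27]; [0, 0, 10, 100/3]; [0, 0, 2, 130/9]; [0, 0, 0, 0]] (rows listed top to bottom)

image of 1: 2
image of x: 16/3
image of x^2: 2x^2 + 10x + 100/9
image of x^3: (130/9)x^2 + (100/3)x + 1000/27
each image's coordinates form column j of the matrix


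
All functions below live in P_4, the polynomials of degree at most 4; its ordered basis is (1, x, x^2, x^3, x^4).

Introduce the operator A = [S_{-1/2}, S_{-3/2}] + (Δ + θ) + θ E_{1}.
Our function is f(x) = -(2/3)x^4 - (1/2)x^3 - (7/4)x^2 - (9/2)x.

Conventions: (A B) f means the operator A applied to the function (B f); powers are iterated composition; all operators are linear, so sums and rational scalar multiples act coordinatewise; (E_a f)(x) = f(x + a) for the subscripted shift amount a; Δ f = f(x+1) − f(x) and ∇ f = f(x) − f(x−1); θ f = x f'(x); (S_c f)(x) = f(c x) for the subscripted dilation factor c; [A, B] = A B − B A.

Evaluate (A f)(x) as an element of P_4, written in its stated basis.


S_{-3/2} f = -(27/8)x^4 + (27/16)x^3 - (63/16)x^2 + (27/4)x
S_{-1/2} S_{-3/2} f = -(27/128)x^4 - (27/128)x^3 - (63/64)x^2 - (27/8)x
S_{-1/2} f = -(1/24)x^4 + (1/16)x^3 - (7/16)x^2 + (9/4)x
S_{-3/2} S_{-1/2} f = -(27/128)x^4 - (27/128)x^3 - (63/64)x^2 - (27/8)x
[S_{-1/2}, S_{-3/2}] f = 0
Δ f = -(8/3)x^3 - (11/2)x^2 - (23/3)x - 89/12
θ f = -(8/3)x^4 - (3/2)x^3 - (7/2)x^2 - (9/2)x
(Δ + θ) f = -(8/3)x^4 - (25/6)x^3 - 9x^2 - (73/6)x - 89/12
E_{1} f = -(2/3)x^4 - (19/6)x^3 - (29/4)x^2 - (73/6)x - 89/12
θ E_{1} f = -(8/3)x^4 - (19/2)x^3 - (29/2)x^2 - (73/6)x
([S_{-1/2}, S_{-3/2}] + (Δ + θ) + θ E_{1}) f = -(16/3)x^4 - (41/3)x^3 - (47/2)x^2 - (73/3)x - 89/12

the result is g(x) = -(16/3)x^4 - (41/3)x^3 - (47/2)x^2 - (73/3)x - 89/12


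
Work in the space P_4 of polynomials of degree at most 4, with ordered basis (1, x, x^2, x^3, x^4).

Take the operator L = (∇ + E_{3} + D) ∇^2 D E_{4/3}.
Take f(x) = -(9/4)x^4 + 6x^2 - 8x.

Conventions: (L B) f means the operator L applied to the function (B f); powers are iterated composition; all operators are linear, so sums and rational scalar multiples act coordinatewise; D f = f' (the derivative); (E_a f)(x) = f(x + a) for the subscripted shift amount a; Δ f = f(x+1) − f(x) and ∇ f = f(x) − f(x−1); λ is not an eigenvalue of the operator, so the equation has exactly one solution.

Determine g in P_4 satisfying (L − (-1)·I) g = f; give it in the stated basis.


write g with unknown coordinates in the stated basis and equate coefficients in (L − (-1)·I) g = f
solving from the highest basis element down gives g = -(9/4)x^4 + 6x^2 + 46x + 288
check: L g = -54x - 288
so L g − (-1)·g = -(9/4)x^4 + 6x^2 - 8x = f ✓

the image equals g(x) = -(9/4)x^4 + 6x^2 + 46x + 288


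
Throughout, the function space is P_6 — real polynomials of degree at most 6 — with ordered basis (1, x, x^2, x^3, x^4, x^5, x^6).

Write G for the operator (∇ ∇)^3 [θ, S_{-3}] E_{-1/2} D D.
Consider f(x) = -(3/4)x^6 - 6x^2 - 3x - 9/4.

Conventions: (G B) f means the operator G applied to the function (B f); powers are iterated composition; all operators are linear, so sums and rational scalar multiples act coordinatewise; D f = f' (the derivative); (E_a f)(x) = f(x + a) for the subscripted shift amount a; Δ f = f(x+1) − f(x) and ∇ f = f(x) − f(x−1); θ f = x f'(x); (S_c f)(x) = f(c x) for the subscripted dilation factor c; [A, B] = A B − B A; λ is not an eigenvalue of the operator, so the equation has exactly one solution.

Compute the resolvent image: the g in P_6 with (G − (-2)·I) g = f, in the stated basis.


g(x) = -(3/8)x^6 - 3x^2 - (3/2)x - 9/8

write g with unknown coordinates in the stated basis and equate coefficients in (G − (-2)·I) g = f
solving from the highest basis element down gives g = -(3/8)x^6 - 3x^2 - (3/2)x - 9/8
check: G g = 0
so G g − (-2)·g = -(3/4)x^6 - 6x^2 - 3x - 9/4 = f ✓


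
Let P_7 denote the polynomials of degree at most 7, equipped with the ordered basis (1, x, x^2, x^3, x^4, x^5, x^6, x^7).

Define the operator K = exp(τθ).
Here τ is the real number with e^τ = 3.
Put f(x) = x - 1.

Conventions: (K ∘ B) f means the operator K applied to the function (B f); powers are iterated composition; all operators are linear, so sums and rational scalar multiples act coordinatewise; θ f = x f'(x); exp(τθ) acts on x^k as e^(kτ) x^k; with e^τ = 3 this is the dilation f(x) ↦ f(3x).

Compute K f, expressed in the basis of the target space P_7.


the image equals g(x) = 3x - 1

exp(τθ) x^k = e^(kτ) x^k; with e^τ = 3 this sends x^k to 3^k x^k
x ↦ 3 x
applying this coordinatewise to f: exp(τθ) f = 3x - 1


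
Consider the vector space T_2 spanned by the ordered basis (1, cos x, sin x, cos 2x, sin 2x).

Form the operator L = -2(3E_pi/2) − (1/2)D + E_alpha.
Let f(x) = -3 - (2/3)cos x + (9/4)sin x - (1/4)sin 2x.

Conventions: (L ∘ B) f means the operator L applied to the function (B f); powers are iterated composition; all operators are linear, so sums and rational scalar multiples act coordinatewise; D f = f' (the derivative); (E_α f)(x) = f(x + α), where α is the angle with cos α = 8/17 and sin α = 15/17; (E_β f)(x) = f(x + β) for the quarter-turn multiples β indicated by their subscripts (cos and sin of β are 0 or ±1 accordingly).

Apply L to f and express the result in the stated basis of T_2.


E_pi/2 f = -3 + (9/4)cos x + (2/3)sin x + (1/4)sin 2x
(3E_pi/2) f = -9 + (27/4)cos x + 2sin x + (3/4)sin 2x
(-2(3E_pi/2)) f = 18 - (27/2)cos x - 4sin x - (3/2)sin 2x
D f = (9/4)cos x + (2/3)sin x - (1/2)cos 2x
(-(1/2)D) f = -(9/8)cos x - (1/3)sin x + (1/4)cos 2x
E_alpha f = -3 + (341/204)cos x + (28/17)sin x - (60/289)cos 2x + (161/1156)sin 2x
(-2(3E_pi/2) − (1/2)D + E_alpha) f = 15 - (5285/408)cos x - (137/51)sin x + (49/1156)cos 2x - (1573/1156)sin 2x

the image equals g(x) = 15 - (5285/408)cos x - (137/51)sin x + (49/1156)cos 2x - (1573/1156)sin 2x


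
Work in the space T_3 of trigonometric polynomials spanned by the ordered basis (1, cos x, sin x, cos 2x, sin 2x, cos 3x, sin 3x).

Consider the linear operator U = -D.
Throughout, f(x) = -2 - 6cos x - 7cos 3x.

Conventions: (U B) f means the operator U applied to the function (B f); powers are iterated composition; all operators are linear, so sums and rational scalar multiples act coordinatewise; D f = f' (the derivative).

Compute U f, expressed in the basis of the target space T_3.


D f = 6sin x + 21sin 3x
(-D) f = -6sin x - 21sin 3x

the result is g(x) = -6sin x - 21sin 3x


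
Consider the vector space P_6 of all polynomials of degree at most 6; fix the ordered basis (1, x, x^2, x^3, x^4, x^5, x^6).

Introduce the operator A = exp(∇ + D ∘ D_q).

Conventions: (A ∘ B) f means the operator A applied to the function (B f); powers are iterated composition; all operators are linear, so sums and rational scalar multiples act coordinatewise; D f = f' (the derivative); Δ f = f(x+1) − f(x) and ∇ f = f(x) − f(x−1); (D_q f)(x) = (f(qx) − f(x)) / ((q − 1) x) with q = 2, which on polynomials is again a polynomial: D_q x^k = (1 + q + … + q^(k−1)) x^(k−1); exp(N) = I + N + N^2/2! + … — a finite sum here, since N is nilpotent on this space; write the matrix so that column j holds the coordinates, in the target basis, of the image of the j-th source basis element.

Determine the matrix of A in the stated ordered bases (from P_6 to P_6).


the matrix is [[1, 1, 3, 21/2, 202/3, 6251/12, 206531/30]; [0, 1, 2, 14, 69, 2588/3, 17459/2]; [0, 0, 1, 3, 45, 577/2, 7047]; [0, 0, 0, 1, 4, 124, 982]; [0, 0, 0, 0, 1, 5, 315]; [0, 0, 0, 0, 0, 1, 6]; [0, 0, 0, 0, 0, 0, 1]] (rows listed top to bottom)

image of 1: 1
image of x: x + 1
image of x^2: x^2 + 2x + 3
image of x^3: x^3 + 3x^2 + 14x + 21/2
image of x^4: x^4 + 4x^3 + 45x^2 + 69x + 202/3
image of x^5: x^5 + 5x^4 + 124x^3 + (577/2)x^2 + (2588/3)x + 6251/12
image of x^6: x^6 + 6x^5 + 315x^4 + 982x^3 + 7047x^2 + (17459/2)x + 206531/30
each image's coordinates form column j of the matrix


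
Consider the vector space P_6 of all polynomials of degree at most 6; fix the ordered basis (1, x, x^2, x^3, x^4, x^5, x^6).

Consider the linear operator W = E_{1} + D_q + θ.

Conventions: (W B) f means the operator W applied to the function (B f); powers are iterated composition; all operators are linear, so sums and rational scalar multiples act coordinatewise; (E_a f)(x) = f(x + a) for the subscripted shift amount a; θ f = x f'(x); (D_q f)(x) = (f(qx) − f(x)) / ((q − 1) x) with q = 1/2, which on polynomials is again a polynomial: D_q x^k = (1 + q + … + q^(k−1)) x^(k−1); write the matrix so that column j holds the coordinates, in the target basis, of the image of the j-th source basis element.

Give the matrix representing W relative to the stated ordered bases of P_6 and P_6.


image of 1: 1
image of x: 2x + 2
image of x^2: 3x^2 + (7/2)x + 1
image of x^3: 4x^3 + (19/4)x^2 + 3x + 1
image of x^4: 5x^4 + (47/8)x^3 + 6x^2 + 4x + 1
image of x^5: 6x^5 + (111/16)x^4 + 10x^3 + 10x^2 + 5x + 1
image of x^6: 7x^6 + (255/32)x^5 + 15x^4 + 20x^3 + 15x^2 + 6x + 1
each image's coordinates form column j of the matrix

the matrix is [[1, 2, 1, 1, 1, 1, 1]; [0, 2, 7/2, 3, 4, 5, 6]; [0, 0, 3, 19/4, 6, 10, 15]; [0, 0, 0, 4, 47/8, 10, 20]; [0, 0, 0, 0, 5, 111/16, 15]; [0, 0, 0, 0, 0, 6, 255/32]; [0, 0, 0, 0, 0, 0, 7]] (rows listed top to bottom)


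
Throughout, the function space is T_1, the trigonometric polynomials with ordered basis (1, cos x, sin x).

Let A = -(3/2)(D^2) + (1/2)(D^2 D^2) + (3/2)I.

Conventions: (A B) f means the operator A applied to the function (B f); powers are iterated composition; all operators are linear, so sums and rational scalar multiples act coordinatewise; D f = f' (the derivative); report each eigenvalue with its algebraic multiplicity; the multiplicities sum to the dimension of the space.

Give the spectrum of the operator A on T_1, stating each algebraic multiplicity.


image of 1: 3/2
image of cos x: (7/2)cos x
image of sin x: (7/2)sin x
the matrix is diagonal; its diagonal is (3/2, 7/2, 7/2)
for a triangular matrix the eigenvalues are the diagonal entries, with algebraic multiplicity their repetition count

λ = 3/2 (multiplicity 1), λ = 7/2 (multiplicity 2)


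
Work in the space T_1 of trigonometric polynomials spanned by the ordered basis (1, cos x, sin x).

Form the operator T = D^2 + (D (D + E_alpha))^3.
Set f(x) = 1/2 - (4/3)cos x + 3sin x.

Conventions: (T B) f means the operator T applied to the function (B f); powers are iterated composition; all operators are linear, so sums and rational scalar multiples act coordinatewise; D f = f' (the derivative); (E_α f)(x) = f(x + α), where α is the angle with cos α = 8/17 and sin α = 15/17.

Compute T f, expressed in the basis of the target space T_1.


the image equals g(x) = (342724/14739)cos x - (187577/14739)sin x

D f = 3cos x + (4/3)sin x
D D f = (4/3)cos x - 3sin x
D f = 3cos x + (4/3)sin x
E_alpha f = 1/2 + (103/51)cos x + (44/17)sin x
(D + E_alpha) f = 1/2 + (256/51)cos x + (200/51)sin x
D (D + E_alpha) f = (200/51)cos x - (256/51)sin x
D (D (D + E_alpha)) f = -(256/51)cos x - (200/51)sin x
E_alpha (D (D + E_alpha)) f = -(2240/867)cos x - (5048/867)sin x
(D + E_alpha) (D (D + E_alpha)) f = -(6592/867)cos x - (2816/289)sin x
D (D + E_alpha) (D (D + E_alpha)) f = -(2816/289)cos x + (6592/867)sin x
D (D (D + E_alpha)) (D (D + E_alpha)) f = (6592/867)cos x + (2816/289)sin x
E_alpha (D (D + E_alpha)) (D (D + E_alpha)) f = (10432/4913)cos x + (179456/14739)sin x
(D + E_alpha) (D (D + E_alpha)) (D (D + E_alpha)) f = (143360/14739)cos x + (323072/14739)sin x
D (D + E_alpha) (D (D + E_alpha)) (D (D + E_alpha)) f = (323072/14739)cos x - (143360/14739)sin x
(D^2 + (D (D + E_alpha))^3) f = (342724/14739)cos x - (187577/14739)sin x


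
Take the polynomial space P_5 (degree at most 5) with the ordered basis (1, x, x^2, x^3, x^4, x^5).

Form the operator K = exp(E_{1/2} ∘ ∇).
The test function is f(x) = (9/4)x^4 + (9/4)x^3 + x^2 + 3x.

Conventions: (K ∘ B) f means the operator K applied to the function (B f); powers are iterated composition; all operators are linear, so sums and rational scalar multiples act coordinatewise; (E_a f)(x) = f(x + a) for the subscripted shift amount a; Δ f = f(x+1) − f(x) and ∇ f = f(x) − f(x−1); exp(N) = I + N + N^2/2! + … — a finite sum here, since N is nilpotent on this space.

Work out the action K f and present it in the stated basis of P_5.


order-1 term: 9x^3 + (27/4)x^2 + (17/4)x + 57/16
order-2 term: (27/2)x^2 + (27/4)x + 13/4
order-3 term: 9x + 9/4
order-4 term: 9/4
the series for exp(E_{1/2} ∘ ∇) f terminates at order 4
exp(E_{1/2} ∘ ∇) f = (9/4)x^4 + (45/4)x^3 + (85/4)x^2 + 23x + 181/16

g(x) = (9/4)x^4 + (45/4)x^3 + (85/4)x^2 + 23x + 181/16


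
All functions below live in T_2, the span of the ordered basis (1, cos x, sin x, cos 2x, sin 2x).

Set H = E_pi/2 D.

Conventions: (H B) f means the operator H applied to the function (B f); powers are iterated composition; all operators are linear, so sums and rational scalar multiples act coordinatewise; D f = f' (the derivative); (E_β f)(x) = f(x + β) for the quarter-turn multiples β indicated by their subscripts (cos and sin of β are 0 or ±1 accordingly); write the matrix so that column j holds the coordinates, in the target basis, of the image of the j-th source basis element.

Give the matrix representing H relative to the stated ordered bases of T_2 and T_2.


the matrix is [[0, 0, 0, 0, 0]; [0, -1, 0, 0, 0]; [0, 0, -1, 0, 0]; [0, 0, 0, 0, -2]; [0, 0, 0, 2, 0]] (rows listed top to bottom)

image of 1: 0
image of cos x: -cos x
image of sin x: -sin x
image of cos 2x: 2sin 2x
image of sin 2x: -2cos 2x
each image's coordinates form column j of the matrix


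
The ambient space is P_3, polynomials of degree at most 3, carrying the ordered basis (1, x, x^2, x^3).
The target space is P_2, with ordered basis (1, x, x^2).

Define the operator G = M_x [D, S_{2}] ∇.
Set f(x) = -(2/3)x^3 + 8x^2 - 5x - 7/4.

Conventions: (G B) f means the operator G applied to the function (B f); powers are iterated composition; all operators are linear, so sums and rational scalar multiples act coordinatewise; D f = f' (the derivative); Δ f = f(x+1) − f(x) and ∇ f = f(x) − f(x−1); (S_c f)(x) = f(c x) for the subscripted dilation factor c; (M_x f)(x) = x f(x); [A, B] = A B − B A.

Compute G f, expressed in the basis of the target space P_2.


∇ f = -2x^2 + 18x - 41/3
S_{2} ∇ f = -8x^2 + 36x - 41/3
D S_{2} ∇ f = -16x + 36
D ∇ f = -4x + 18
S_{2} D ∇ f = -8x + 18
[D, S_{2}] ∇ f = -8x + 18
M_x ([D, S_{2}] ∇) f = -8x^2 + 18x

the image equals g(x) = -8x^2 + 18x


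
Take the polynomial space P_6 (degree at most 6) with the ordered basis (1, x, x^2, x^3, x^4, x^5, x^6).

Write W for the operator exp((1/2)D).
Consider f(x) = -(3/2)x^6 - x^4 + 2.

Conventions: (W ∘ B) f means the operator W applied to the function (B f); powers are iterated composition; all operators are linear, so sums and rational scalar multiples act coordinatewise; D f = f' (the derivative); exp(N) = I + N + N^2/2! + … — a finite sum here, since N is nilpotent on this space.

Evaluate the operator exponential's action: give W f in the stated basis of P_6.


the result is g(x) = -(3/2)x^6 - (9/2)x^5 - (53/8)x^4 - (23/4)x^3 - (93/32)x^2 - (25/32)x + 245/128

order-1 term: -(9/2)x^5 - 2x^3
order-2 term: -(45/8)x^4 - (3/2)x^2
order-3 term: -(15/4)x^3 - (1/2)x
order-4 term: -(45/32)x^2 - 1/16
order-5 term: -(9/32)x
order-6 term: -3/128
the series for exp((1/2)D) f terminates at order 6
exp((1/2)D) f = -(3/2)x^6 - (9/2)x^5 - (53/8)x^4 - (23/4)x^3 - (93/32)x^2 - (25/32)x + 245/128


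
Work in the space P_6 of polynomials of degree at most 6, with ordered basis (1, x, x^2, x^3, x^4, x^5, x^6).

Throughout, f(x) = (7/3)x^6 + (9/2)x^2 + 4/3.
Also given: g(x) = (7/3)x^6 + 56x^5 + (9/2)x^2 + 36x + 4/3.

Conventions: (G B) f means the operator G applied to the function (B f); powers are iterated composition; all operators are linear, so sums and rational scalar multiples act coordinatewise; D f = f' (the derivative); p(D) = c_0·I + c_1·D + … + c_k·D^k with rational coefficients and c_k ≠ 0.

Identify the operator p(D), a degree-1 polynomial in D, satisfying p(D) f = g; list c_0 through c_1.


D^0 f = (7/3)x^6 + (9/2)x^2 + 4/3
D^1 f = 14x^5 + 9x
matching coefficients of g against c_0 f + c_1 Df + … from the top degree down determines the c_i
solution: c_0 = 1, c_1 = 4

c_0 = 1, c_1 = 4


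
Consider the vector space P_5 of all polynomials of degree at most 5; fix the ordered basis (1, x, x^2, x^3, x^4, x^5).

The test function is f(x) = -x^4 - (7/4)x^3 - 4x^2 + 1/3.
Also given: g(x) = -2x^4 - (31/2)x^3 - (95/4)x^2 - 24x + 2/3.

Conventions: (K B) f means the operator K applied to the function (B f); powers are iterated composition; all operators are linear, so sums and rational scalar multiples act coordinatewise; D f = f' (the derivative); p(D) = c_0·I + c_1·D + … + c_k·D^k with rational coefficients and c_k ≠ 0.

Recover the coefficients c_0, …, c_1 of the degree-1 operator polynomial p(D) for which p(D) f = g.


D^0 f = -x^4 - (7/4)x^3 - 4x^2 + 1/3
D^1 f = -4x^3 - (21/4)x^2 - 8x
matching coefficients of g against c_0 f + c_1 Df + … from the top degree down determines the c_i
solution: c_0 = 2, c_1 = 3

c_0 = 2, c_1 = 3


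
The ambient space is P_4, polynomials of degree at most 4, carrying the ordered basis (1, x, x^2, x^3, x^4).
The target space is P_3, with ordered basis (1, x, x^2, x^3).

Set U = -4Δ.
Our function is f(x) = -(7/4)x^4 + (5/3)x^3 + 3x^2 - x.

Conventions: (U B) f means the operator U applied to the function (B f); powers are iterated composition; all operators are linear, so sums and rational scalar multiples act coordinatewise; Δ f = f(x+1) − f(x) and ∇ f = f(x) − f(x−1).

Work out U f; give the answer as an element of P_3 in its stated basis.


the image equals g(x) = 28x^3 + 22x^2 - 16x - 23/3

Δ f = -7x^3 - (11/2)x^2 + 4x + 23/12
(-4Δ) f = 28x^3 + 22x^2 - 16x - 23/3


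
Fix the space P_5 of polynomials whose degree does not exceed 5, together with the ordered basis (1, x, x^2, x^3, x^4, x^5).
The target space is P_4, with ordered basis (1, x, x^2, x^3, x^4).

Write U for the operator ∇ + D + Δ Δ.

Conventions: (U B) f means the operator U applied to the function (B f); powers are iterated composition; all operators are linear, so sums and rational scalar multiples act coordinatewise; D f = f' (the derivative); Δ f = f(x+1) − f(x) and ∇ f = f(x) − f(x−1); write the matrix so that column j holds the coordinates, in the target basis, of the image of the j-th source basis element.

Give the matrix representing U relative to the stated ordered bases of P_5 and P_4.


image of 1: 0
image of x: 2
image of x^2: 4x + 1
image of x^3: 6x^2 + 3x + 7
image of x^4: 8x^3 + 6x^2 + 28x + 13
image of x^5: 10x^4 + 10x^3 + 70x^2 + 65x + 31
each image's coordinates form column j of the matrix

the matrix is [[0, 2, 1, 7, 13, 31]; [0, 0, 4, 3, 28, 65]; [0, 0, 0, 6, 6, 70]; [0, 0, 0, 0, 8, 10]; [0, 0, 0, 0, 0, 10]] (rows listed top to bottom)


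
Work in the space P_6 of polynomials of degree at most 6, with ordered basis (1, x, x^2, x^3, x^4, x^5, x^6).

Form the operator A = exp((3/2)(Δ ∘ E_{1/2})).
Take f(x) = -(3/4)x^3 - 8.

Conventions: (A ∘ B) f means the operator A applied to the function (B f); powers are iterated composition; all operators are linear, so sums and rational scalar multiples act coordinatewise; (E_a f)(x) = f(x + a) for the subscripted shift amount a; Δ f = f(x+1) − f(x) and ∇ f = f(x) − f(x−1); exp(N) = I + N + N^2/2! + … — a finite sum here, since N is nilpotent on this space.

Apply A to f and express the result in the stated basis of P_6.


g(x) = -(3/4)x^3 - (27/8)x^2 - (189/16)x - 389/16

order-1 term: -(27/8)x^2 - (27/4)x - 117/32
order-2 term: -(81/16)x - 81/8
order-3 term: -81/32
the series for exp((3/2)(Δ ∘ E_{1/2})) f terminates at order 3
exp((3/2)(Δ ∘ E_{1/2})) f = -(3/4)x^3 - (27/8)x^2 - (189/16)x - 389/16


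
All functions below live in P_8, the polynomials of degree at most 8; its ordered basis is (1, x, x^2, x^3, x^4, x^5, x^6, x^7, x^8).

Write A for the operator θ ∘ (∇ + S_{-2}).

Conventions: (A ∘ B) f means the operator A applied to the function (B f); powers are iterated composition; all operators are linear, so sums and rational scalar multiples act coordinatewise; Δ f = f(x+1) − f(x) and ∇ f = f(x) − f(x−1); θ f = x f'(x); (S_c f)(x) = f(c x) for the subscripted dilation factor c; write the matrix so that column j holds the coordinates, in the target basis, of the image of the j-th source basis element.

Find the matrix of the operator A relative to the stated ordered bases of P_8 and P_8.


the matrix is [[0, 0, 0, 0, 0, 0, 0, 0, 0]; [0, -2, 2, -3, 4, -5, 6, -7, 8]; [0, 0, 8, 6, -12, 20, -30, 42, -56]; [0, 0, 0, -24, 12, -30, 60, -105, 168]; [0, 0, 0, 0, 64, 20, -60, 140, -280]; [0, 0, 0, 0, 0, -160, 30, -105, 280]; [0, 0, 0, 0, 0, 0, 384, 42, -168]; [0, 0, 0, 0, 0, 0, 0, -896, 56]; [0, 0, 0, 0, 0, 0, 0, 0, 2048]] (rows listed top to bottom)

image of 1: 0
image of x: -2x
image of x^2: 8x^2 + 2x
image of x^3: -24x^3 + 6x^2 - 3x
image of x^4: 64x^4 + 12x^3 - 12x^2 + 4x
image of x^5: -160x^5 + 20x^4 - 30x^3 + 20x^2 - 5x
image of x^6: 384x^6 + 30x^5 - 60x^4 + 60x^3 - 30x^2 + 6x
image of x^7: -896x^7 + 42x^6 - 105x^5 + 140x^4 - 105x^3 + 42x^2 - 7x
image of x^8: 2048x^8 + 56x^7 - 168x^6 + 280x^5 - 280x^4 + 168x^3 - 56x^2 + 8x
each image's coordinates form column j of the matrix


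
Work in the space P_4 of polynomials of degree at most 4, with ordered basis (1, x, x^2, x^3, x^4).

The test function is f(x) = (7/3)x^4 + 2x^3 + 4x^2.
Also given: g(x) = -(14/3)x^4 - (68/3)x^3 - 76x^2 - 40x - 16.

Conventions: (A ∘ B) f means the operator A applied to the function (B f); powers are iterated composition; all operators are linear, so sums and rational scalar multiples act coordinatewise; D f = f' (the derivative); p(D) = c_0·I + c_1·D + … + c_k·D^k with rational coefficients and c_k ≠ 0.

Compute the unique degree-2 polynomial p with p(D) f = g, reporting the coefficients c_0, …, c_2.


D^0 f = (7/3)x^4 + 2x^3 + 4x^2
D^1 f = (28/3)x^3 + 6x^2 + 8x
D^2 f = 28x^2 + 12x + 8
matching coefficients of g against c_0 f + c_1 Df + … from the top degree down determines the c_i
solution: c_0 = -2, c_1 = -2, c_2 = -2

p(D) = -2·I − 2·D − 2·D^2, i.e. c_0 = -2, c_1 = -2, c_2 = -2


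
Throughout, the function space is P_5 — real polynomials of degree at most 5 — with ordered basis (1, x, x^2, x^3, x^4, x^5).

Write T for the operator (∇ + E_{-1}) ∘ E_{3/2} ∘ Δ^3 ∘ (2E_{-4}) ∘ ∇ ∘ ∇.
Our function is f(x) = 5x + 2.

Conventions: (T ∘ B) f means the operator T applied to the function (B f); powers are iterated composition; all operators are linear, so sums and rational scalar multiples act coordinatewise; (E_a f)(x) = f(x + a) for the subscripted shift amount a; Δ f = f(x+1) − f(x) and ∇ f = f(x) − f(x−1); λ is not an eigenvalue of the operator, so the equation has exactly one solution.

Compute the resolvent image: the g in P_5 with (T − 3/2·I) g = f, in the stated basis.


the result is g(x) = -(10/3)x - 4/3

write g with unknown coordinates in the stated basis and equate coefficients in (T − 3/2·I) g = f
solving from the highest basis element down gives g = -(10/3)x - 4/3
check: T g = 0
so T g − 3/2·g = 5x + 2 = f ✓


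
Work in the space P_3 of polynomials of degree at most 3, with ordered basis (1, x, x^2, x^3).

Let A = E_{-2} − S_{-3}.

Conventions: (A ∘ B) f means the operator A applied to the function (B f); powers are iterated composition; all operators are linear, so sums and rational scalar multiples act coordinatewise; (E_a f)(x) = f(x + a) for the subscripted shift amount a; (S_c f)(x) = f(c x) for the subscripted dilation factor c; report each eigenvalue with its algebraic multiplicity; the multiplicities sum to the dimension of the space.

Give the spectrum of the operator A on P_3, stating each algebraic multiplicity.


λ = -8 (multiplicity 1), λ = 0 (multiplicity 1), λ = 4 (multiplicity 1), λ = 28 (multiplicity 1)

image of 1: 0
image of x: 4x - 2
image of x^2: -8x^2 - 4x + 4
image of x^3: 28x^3 - 6x^2 + 12x - 8
the matrix is upper triangular; its diagonal is (0, 4, -8, 28)
for a triangular matrix the eigenvalues are the diagonal entries, with algebraic multiplicity their repetition count


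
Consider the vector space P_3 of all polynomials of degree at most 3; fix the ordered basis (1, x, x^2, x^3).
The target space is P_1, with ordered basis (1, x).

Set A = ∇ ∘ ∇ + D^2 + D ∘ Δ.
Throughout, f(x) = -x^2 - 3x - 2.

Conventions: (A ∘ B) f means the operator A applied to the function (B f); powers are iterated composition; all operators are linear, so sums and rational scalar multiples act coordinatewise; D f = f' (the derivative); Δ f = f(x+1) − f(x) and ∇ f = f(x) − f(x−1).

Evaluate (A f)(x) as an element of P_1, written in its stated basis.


the image equals g(x) = -6

∇ f = -2x - 2
∇ ∇ f = -2
D f = -2x - 3
D D f = -2
Δ f = -2x - 4
D Δ f = -2
(∇ ∘ ∇ + D^2 + D ∘ Δ) f = -6
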